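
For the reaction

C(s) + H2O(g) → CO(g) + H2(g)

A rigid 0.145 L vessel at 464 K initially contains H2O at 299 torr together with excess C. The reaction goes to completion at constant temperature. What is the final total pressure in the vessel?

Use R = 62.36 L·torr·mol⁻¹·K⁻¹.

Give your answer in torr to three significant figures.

598 torr

Since T and V are fixed, P_final/P_initial = n_final/n_initial = 2/1.
P_final = (2/1) × 299 = 598.0 torr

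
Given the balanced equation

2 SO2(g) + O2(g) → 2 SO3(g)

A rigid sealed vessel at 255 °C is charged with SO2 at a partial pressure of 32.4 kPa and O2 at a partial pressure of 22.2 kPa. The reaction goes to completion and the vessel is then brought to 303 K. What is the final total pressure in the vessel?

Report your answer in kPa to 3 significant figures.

22.0 kPa

With V and T fixed, P_i ∝ n_i, so the mole ratios apply directly to partial pressures at 255 °C.
P(O2) required for 32.4 kPa of SO2 = (1/2) × 32.4 = 16.20 kPa; available 22.2 kPa, so SO2 is limiting.
P(O2) remaining = 22.2 − (1/2) × 32.4 = 6.000 kPa
P(gaseous products) = (2)/2 × 32.4 = 32.40 kPa
P_total at 255 °C = 6.000 + 32.40 = 38.40 kPa
Scaling to 303 K: P = 38.40 × 303/528.15 = 22.03 kPa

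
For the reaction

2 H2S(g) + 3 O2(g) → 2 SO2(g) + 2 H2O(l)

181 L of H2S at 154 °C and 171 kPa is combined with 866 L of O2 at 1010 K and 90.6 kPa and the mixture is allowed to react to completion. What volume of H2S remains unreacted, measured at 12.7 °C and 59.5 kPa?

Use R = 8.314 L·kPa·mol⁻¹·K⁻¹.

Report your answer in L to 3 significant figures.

99.3 L

n(H2S) = PV/RT = (171 × 181) / (8.314 × 427.15) = 8.715 mol
n(O2) = PV/RT = (90.6 × 866) / (8.314 × 1010) = 9.344 mol
For 8.715 mol H2S, stoichiometry requires (3/2) × 8.715 = 13.07 mol O2; 9.344 mol is available, so O2 is limiting.
n(H2S) consumed = (2/3) × 9.344 = 6.229 mol; remaining = 8.715 − 6.229 = 2.486 mol
V(H2S) = nRT/P = 2.486 × 8.314 × 285.85 / 59.5 = 99.30 L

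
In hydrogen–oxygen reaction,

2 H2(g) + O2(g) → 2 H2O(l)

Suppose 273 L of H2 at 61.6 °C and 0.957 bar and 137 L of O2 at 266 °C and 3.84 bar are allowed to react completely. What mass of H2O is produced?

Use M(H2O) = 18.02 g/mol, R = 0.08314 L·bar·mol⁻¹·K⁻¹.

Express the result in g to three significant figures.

169 g

n(H2) = PV/RT = (0.957 × 273) / (0.08314 × 334.75) = 9.387 mol
n(O2) = PV/RT = (3.84 × 137) / (0.08314 × 539.15) = 11.74 mol
For 9.387 mol H2, stoichiometry requires (1/2) × 9.387 = 4.694 mol O2; 11.74 mol is available, so H2 is limiting.
n(H2O) = (2/2) × 9.387 = 9.387 mol
m(H2O) = 9.387 × 18.02 = 169.2 g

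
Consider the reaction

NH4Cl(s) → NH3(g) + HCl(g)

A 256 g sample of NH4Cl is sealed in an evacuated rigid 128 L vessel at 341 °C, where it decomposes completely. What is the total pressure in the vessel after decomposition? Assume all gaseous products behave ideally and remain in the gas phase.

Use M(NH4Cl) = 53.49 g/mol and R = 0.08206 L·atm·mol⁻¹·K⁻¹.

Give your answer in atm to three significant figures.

3.77 atm

n(NH4Cl) = 256 / 53.49 = 4.786 mol
n(gas produced) = (2/1) × 4.786 = 9.572 mol
P = nRT/V = 9.572 × 0.08206 × 614.15 / 128 = 3.769 atm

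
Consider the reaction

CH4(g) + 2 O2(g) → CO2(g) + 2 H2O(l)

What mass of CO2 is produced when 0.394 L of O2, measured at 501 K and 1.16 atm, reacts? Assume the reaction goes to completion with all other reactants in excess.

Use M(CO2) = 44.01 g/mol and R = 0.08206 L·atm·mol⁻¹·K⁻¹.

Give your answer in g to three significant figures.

0.245 g

n(O2) = PV/RT = (1.16 × 0.394) / (0.08206 × 501) = 0.01112 mol
n(CO2) = (1/2) × 0.01112 = 0.005560 mol
m(CO2) = 0.005560 × 44.01 = 0.2447 g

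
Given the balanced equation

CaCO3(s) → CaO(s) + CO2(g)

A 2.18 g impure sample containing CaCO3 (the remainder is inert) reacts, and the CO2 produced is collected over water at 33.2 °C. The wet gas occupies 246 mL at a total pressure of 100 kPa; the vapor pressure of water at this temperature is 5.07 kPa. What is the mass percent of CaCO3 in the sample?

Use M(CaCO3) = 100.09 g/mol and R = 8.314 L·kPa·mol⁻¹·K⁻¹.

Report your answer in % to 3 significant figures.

P(CO2) = 100 − 5.07 = 94.93 kPa
n(CO2) = PV/RT = (94.93 × 0.2460) / (8.314 × 306.35) = 0.009169 mol
n(CaCO3) = (1/1) × 0.009169 = 0.009169 mol
m(CaCO3) = 0.009169 × 100.09 = 0.9177 g
%CaCO3 = 0.9177 / 2.18 × 100 = 42.10%

42.1 %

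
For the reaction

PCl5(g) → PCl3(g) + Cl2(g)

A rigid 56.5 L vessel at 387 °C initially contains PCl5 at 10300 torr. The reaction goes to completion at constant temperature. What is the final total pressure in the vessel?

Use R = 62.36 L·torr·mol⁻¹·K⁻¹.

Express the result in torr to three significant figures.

At constant T and V, P ∝ n(gas): 1 mol gas → 2 mol gas.
P_final = (2/1) × 10300 = 20600 torr

20600 torr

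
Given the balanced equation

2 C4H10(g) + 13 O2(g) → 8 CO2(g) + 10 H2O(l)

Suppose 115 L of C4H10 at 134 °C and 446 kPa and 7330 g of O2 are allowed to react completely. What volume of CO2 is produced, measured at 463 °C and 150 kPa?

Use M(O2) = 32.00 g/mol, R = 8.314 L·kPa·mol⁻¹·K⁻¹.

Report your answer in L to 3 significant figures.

n(C4H10) = PV/RT = (446 × 115) / (8.314 × 407.15) = 15.15 mol
n(O2) = 7330 / 32.00 = 229.1 mol
For 15.15 mol C4H10, stoichiometry requires (13/2) × 15.15 = 98.48 mol O2; 229.1 mol is available, so C4H10 is limiting.
n(CO2) = (8/2) × 15.15 = 60.60 mol
V(CO2) = nRT/P = 60.60 × 8.314 × 736.15 / 150 = 2473 L

2470 L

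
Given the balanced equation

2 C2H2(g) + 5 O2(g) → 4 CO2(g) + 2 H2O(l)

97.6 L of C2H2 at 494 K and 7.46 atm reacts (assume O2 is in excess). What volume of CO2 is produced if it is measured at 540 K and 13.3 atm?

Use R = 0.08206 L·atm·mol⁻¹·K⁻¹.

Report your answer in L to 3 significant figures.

n(C2H2) = PV/RT = (7.46 × 97.6) / (0.08206 × 494) = 17.96 mol
n(CO2) = (4/2) × 17.96 = 35.92 mol
V = nRT/P = 35.92 × 0.08206 × 540 / 13.3 = 119.7 L

120 L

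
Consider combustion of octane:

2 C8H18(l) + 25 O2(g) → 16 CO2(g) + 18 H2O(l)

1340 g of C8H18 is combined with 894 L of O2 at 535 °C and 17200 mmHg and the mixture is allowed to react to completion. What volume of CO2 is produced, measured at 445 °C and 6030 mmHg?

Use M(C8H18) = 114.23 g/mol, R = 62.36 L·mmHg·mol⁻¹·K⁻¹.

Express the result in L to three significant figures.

n(C8H18) = 1340 / 114.23 = 11.73 mol
n(O2) = PV/RT = (17200 × 894) / (62.36 × 808.15) = 305.1 mol
For 11.73 mol C8H18, stoichiometry requires (25/2) × 11.73 = 146.6 mol O2; 305.1 mol is available, so C8H18 is limiting.
n(CO2) = (16/2) × 11.73 = 93.84 mol
V(CO2) = nRT/P = 93.84 × 62.36 × 718.15 / 6030 = 696.9 L

697 L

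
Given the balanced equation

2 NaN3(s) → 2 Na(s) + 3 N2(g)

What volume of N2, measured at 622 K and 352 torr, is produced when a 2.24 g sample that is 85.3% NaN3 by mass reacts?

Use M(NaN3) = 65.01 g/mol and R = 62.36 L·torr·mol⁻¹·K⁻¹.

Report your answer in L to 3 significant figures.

4.86 L

mass of NaN3 = 2.24 × 85.3/100 = 1.911 g
n(NaN3) = 1.911 / 65.01 = 0.02940 mol
n(N2) = (3/2) × 0.02940 = 0.04410 mol
V = nRT/P = 0.04410 × 62.36 × 622 / 352 = 4.860 L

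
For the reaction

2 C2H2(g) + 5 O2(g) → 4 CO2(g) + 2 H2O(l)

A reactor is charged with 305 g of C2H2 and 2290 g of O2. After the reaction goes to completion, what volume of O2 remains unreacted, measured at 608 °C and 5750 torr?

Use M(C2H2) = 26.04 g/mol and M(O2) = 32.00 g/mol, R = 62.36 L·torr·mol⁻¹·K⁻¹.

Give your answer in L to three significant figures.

404 L

n(C2H2) = 305 / 26.04 = 11.71 mol
n(O2) = 2290 / 32.00 = 71.56 mol
For 11.71 mol C2H2, stoichiometry requires (5/2) × 11.71 = 29.28 mol O2; 71.56 mol is available, so C2H2 is limiting.
n(O2) consumed = (5/2) × 11.71 = 29.28 mol; remaining = 71.56 − 29.28 = 42.28 mol
V(O2) = nRT/P = 42.28 × 62.36 × 881.15 / 5750 = 404.0 L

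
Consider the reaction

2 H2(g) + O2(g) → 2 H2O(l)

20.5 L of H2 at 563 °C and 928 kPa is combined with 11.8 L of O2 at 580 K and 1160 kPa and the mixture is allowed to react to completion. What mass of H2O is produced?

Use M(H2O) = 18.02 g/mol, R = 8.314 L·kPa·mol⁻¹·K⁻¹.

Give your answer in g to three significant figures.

n(H2) = PV/RT = (928 × 20.5) / (8.314 × 836.15) = 2.737 mol
n(O2) = PV/RT = (1160 × 11.8) / (8.314 × 580) = 2.839 mol
For 2.737 mol H2, stoichiometry requires (1/2) × 2.737 = 1.369 mol O2; 2.839 mol is available, so H2 is limiting.
n(H2O) = (2/2) × 2.737 = 2.737 mol
m(H2O) = 2.737 × 18.02 = 49.32 g

49.3 g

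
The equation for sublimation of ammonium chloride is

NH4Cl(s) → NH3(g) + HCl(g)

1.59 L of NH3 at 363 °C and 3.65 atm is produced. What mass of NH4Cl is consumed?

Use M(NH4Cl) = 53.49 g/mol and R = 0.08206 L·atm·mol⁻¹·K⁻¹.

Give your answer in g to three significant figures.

n(NH3) = PV/RT = (3.65 × 1.59) / (0.08206 × 636.15) = 0.1112 mol
n(NH4Cl) = (1/1) × 0.1112 = 0.1112 mol
m(NH4Cl) = 0.1112 × 53.49 = 5.948 g

5.95 g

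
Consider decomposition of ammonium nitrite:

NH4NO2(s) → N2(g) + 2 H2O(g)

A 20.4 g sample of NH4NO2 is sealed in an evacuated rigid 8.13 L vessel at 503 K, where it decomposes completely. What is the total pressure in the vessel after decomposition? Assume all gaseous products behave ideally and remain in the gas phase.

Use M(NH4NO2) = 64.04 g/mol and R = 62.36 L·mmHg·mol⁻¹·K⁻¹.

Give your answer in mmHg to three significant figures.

n(NH4NO2) = 20.4 / 64.04 = 0.3186 mol
n(gas produced) = (3/1) × 0.3186 = 0.9558 mol
P = nRT/V = 0.9558 × 62.36 × 503 / 8.13 = 3688 mmHg

3690 mmHg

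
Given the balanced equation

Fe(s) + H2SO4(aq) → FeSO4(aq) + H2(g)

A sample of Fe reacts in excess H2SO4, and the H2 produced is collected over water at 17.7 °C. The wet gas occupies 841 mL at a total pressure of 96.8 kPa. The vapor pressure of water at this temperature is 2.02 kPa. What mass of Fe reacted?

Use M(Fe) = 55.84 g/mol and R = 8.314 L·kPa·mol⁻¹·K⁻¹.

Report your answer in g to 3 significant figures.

P(H2) = 96.8 − 2.02 = 94.78 kPa
n(H2) = PV/RT = (94.78 × 0.8410) / (8.314 × 290.85) = 0.03296 mol
n(Fe) = (1/1) × 0.03296 = 0.03296 mol
m(Fe) = 0.03296 × 55.84 = 1.840 g

1.84 g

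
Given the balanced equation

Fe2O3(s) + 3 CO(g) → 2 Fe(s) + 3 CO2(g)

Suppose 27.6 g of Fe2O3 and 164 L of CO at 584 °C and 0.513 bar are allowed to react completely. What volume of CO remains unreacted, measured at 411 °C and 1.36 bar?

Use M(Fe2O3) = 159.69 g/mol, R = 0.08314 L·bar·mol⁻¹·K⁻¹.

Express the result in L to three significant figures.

n(Fe2O3) = 27.6 / 159.69 = 0.1728 mol
n(CO) = PV/RT = (0.513 × 164) / (0.08314 × 857.15) = 1.181 mol
For 0.1728 mol Fe2O3, stoichiometry requires (3/1) × 0.1728 = 0.5184 mol CO; 1.181 mol is available, so Fe2O3 is limiting.
n(CO) consumed = (3/1) × 0.1728 = 0.5184 mol; remaining = 1.181 − 0.5184 = 0.6626 mol
V(CO) = nRT/P = 0.6626 × 0.08314 × 684.15 / 1.36 = 27.71 L

27.7 L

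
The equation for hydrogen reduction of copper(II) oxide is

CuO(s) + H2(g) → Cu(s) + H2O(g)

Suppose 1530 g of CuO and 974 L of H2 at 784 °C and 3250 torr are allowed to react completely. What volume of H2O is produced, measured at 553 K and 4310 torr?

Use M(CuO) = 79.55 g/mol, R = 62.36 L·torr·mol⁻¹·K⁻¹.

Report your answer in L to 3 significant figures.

n(CuO) = 1530 / 79.55 = 19.23 mol
n(H2) = PV/RT = (3250 × 974) / (62.36 × 1057.15) = 48.02 mol
For 19.23 mol CuO, stoichiometry requires (1/1) × 19.23 = 19.23 mol H2; 48.02 mol is available, so CuO is limiting.
n(H2O) = (1/1) × 19.23 = 19.23 mol
V(H2O) = nRT/P = 19.23 × 62.36 × 553 / 4310 = 153.9 L

154 L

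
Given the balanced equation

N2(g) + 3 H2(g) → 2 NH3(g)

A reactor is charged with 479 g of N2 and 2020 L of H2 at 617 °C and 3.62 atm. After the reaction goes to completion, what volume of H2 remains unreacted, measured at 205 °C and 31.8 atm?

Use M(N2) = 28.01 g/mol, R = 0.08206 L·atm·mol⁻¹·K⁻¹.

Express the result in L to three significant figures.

n(N2) = 479 / 28.01 = 17.10 mol
n(H2) = PV/RT = (3.62 × 2020) / (0.08206 × 890.15) = 100.1 mol
For 17.10 mol N2, stoichiometry requires (3/1) × 17.10 = 51.30 mol H2; 100.1 mol is available, so N2 is limiting.
n(H2) consumed = (3/1) × 17.10 = 51.30 mol; remaining = 100.1 − 51.30 = 48.80 mol
V(H2) = nRT/P = 48.80 × 0.08206 × 478.15 / 31.8 = 60.21 L

60.2 L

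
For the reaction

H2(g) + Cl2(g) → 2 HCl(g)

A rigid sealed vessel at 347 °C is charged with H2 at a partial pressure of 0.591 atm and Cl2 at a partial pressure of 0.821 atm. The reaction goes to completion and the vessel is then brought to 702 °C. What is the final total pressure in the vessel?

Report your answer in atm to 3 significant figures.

2.22 atm

At constant V, partial pressures at 347 °C are proportional to moles, so apply stoichiometry directly to pressures.
P(Cl2) required for 0.591 atm of H2 = (1/1) × 0.591 = 0.5910 atm; available 0.821 atm, so H2 is limiting.
P(Cl2) remaining = 0.821 − (1/1) × 0.591 = 0.2300 atm
P(gaseous products) = (2)/1 × 0.591 = 1.182 atm
P_total at 347 °C = 0.2300 + 1.182 = 1.412 atm
Scaling to 702 °C: P = 1.412 × 975.15/620.15 = 2.220 atm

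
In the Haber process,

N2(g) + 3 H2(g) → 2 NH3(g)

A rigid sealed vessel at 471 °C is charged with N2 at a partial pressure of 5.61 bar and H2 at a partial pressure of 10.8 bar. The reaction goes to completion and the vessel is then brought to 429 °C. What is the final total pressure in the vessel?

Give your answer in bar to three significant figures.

With V and T fixed, P_i ∝ n_i, so the mole ratios apply directly to partial pressures at 471 °C.
P(H2) required for 5.61 bar of N2 = (3/1) × 5.61 = 16.83 bar; available 10.8 bar, so H2 is limiting.
P(N2) remaining = 5.61 − (1/3) × 10.8 = 2.010 bar
P(gaseous products) = (2)/3 × 10.8 = 7.200 bar
P_total at 471 °C = 2.010 + 7.200 = 9.210 bar
Scaling to 429 °C: P = 9.210 × 702.15/744.15 = 8.690 bar

8.69 bar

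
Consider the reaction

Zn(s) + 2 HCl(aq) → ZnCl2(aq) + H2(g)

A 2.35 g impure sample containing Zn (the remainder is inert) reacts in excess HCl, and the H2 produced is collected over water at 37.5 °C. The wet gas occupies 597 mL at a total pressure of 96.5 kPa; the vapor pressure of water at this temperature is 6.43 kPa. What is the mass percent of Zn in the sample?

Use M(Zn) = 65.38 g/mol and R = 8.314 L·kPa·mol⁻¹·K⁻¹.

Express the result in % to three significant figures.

57.9 %

P(H2) = 96.5 − 6.43 = 90.07 kPa
n(H2) = PV/RT = (90.07 × 0.5970) / (8.314 × 310.65) = 0.02082 mol
n(Zn) = (1/1) × 0.02082 = 0.02082 mol
m(Zn) = 0.02082 × 65.38 = 1.361 g
%Zn = 1.361 / 2.35 × 100 = 57.91%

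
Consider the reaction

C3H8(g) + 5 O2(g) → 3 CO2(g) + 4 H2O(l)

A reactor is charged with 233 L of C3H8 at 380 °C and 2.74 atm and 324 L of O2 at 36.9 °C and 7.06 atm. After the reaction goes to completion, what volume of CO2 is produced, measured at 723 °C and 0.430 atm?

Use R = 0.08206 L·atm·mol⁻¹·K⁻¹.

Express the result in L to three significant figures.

n(C3H8) = PV/RT = (2.74 × 233) / (0.08206 × 653.15) = 11.91 mol
n(O2) = PV/RT = (7.06 × 324) / (0.08206 × 310.05) = 89.91 mol
For 11.91 mol C3H8, stoichiometry requires (5/1) × 11.91 = 59.55 mol O2; 89.91 mol is available, so C3H8 is limiting.
n(CO2) = (3/1) × 11.91 = 35.73 mol
V(CO2) = nRT/P = 35.73 × 0.08206 × 996.15 / 0.430 = 6792 L

6790 L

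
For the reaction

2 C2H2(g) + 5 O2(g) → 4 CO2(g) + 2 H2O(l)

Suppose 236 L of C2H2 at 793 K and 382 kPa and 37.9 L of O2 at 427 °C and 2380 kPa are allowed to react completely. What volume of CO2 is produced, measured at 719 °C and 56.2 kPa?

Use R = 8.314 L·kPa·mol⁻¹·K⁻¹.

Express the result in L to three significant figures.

n(C2H2) = PV/RT = (382 × 236) / (8.314 × 793) = 13.67 mol
n(O2) = PV/RT = (2380 × 37.9) / (8.314 × 700.15) = 15.50 mol
For 13.67 mol C2H2, stoichiometry requires (5/2) × 13.67 = 34.17 mol O2; 15.50 mol is available, so O2 is limiting.
n(CO2) = (4/5) × 15.50 = 12.40 mol
V(CO2) = nRT/P = 12.40 × 8.314 × 992.15 / 56.2 = 1820 L

1820 L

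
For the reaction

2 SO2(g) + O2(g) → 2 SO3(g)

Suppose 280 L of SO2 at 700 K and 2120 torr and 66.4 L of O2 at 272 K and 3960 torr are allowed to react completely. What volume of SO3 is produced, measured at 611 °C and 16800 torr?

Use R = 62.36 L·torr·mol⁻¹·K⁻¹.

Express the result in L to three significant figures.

n(SO2) = PV/RT = (2120 × 280) / (62.36 × 700) = 13.60 mol
n(O2) = PV/RT = (3960 × 66.4) / (62.36 × 272) = 15.50 mol
For 13.60 mol SO2, stoichiometry requires (1/2) × 13.60 = 6.800 mol O2; 15.50 mol is available, so SO2 is limiting.
n(SO3) = (2/2) × 13.60 = 13.60 mol
V(SO3) = nRT/P = 13.60 × 62.36 × 884.15 / 16800 = 44.63 L

44.6 L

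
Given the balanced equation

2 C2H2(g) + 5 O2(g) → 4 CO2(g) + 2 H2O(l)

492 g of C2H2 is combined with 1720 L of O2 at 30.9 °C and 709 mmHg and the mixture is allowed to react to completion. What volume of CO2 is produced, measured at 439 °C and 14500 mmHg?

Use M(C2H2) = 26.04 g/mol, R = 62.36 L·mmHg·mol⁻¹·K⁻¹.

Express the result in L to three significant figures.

n(C2H2) = 492 / 26.04 = 18.89 mol
n(O2) = PV/RT = (709 × 1720) / (62.36 × 304.05) = 64.32 mol
For 18.89 mol C2H2, stoichiometry requires (5/2) × 18.89 = 47.23 mol O2; 64.32 mol is available, so C2H2 is limiting.
n(CO2) = (4/2) × 18.89 = 37.78 mol
V(CO2) = nRT/P = 37.78 × 62.36 × 712.15 / 14500 = 115.7 L

116 L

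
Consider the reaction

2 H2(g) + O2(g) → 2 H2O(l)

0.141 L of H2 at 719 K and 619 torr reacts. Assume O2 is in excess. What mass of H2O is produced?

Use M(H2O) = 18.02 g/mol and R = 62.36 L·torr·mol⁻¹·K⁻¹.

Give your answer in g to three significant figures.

0.0351 g

n(H2) = PV/RT = (619 × 0.141) / (62.36 × 719) = 0.001947 mol
n(H2O) = (2/2) × 0.001947 = 0.001947 mol
m(H2O) = 0.001947 × 18.02 = 0.03508 g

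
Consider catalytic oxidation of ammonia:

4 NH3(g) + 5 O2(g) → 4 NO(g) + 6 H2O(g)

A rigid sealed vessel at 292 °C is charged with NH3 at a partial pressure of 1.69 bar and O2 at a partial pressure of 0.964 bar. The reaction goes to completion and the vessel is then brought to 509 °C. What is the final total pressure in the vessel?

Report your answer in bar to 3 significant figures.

3.94 bar

Because the vessel is rigid and T is held at 292 °C, work the stoichiometry in partial pressures (P_i = n_iRT/V).
P(O2) required for 1.69 bar of NH3 = (5/4) × 1.69 = 2.112 bar; available 0.964 bar, so O2 is limiting.
P(NH3) remaining = 1.69 − (4/5) × 0.964 = 0.9188 bar
P(gaseous products) = (4+6)/5 × 0.964 = 1.928 bar
P_total at 292 °C = 0.9188 + 1.928 = 2.847 bar
Scaling to 509 °C: P = 2.847 × 782.15/565.15 = 3.940 bar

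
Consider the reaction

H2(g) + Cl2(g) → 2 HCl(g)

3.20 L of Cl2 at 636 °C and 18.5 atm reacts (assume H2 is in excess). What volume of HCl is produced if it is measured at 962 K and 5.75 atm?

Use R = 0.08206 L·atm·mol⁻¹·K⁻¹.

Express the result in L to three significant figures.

n(Cl2) = PV/RT = (18.5 × 3.20) / (0.08206 × 909.15) = 0.7935 mol
n(HCl) = (2/1) × 0.7935 = 1.587 mol
V = nRT/P = 1.587 × 0.08206 × 962 / 5.75 = 21.79 L

21.8 L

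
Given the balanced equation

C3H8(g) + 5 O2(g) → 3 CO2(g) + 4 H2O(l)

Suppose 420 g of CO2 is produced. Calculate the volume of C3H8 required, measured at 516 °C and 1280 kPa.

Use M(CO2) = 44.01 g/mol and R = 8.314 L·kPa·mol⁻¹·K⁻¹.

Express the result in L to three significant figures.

n(CO2) = 420.0 / 44.01 = 9.543 mol
n(C3H8) = (1/3) × 9.543 = 3.181 mol
V = nRT/P = 3.181 × 8.314 × 789.15 / 1280 = 16.31 L

16.3 L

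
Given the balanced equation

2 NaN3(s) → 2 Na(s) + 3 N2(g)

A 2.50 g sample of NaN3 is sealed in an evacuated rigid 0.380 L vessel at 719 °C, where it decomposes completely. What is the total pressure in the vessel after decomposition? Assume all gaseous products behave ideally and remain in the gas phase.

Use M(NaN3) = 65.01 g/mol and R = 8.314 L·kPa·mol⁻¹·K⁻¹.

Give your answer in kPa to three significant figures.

n(NaN3) = 2.50 / 65.01 = 0.03846 mol
n(gas produced) = (3/2) × 0.03846 = 0.05769 mol
P = nRT/V = 0.05769 × 8.314 × 992.15 / 0.380 = 1252 kPa

1250 kPa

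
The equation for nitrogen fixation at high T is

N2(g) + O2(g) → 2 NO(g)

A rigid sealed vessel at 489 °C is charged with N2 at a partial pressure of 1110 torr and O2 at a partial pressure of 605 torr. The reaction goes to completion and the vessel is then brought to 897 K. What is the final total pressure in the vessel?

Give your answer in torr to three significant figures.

2020 torr

At constant V, partial pressures at 489 °C are proportional to moles, so apply stoichiometry directly to pressures.
P(O2) required for 1110 torr of N2 = (1/1) × 1110 = 1110 torr; available 605 torr, so O2 is limiting.
P(N2) remaining = 1110 − (1/1) × 605 = 505.0 torr
P(gaseous products) = (2)/1 × 605 = 1210 torr
P_total at 489 °C = 505.0 + 1210 = 1715 torr
Scaling to 897 K: P = 1715 × 897/762.15 = 2018 torr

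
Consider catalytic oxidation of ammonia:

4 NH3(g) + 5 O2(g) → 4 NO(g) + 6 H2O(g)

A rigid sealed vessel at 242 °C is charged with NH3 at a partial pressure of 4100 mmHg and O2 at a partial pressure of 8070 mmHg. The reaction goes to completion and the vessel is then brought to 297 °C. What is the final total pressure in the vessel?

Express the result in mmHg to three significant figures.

14600 mmHg

Because the vessel is rigid and T is held at 242 °C, work the stoichiometry in partial pressures (P_i = n_iRT/V).
P(O2) required for 4100 mmHg of NH3 = (5/4) × 4100 = 5125 mmHg; available 8070 mmHg, so NH3 is limiting.
P(O2) remaining = 8070 − (5/4) × 4100 = 2945 mmHg
P(gaseous products) = (4+6)/4 × 4100 = 10250 mmHg
P_total at 242 °C = 2945 + 10250 = 13200 mmHg
Scaling to 297 °C: P = 13200 × 570.15/515.15 = 14610 mmHg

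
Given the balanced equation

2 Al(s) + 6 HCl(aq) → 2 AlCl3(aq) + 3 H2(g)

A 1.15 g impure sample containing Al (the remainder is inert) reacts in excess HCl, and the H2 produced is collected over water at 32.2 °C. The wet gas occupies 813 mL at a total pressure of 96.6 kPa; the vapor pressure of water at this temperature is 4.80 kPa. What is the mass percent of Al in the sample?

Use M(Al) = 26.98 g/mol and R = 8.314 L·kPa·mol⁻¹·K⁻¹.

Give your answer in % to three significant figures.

P(H2) = 96.6 − 4.80 = 91.80 kPa
n(H2) = PV/RT = (91.80 × 0.8130) / (8.314 × 305.35) = 0.02940 mol
n(Al) = (2/3) × 0.02940 = 0.01960 mol
m(Al) = 0.01960 × 26.98 = 0.5288 g
%Al = 0.5288 / 1.15 × 100 = 45.98%

46.0 %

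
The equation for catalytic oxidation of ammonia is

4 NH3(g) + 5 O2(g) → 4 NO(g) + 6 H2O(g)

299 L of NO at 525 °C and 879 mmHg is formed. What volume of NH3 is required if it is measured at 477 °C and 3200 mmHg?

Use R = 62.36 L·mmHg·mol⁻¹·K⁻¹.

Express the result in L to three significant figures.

n(NO) = PV/RT = (879 × 299) / (62.36 × 798.15) = 5.280 mol
n(NH3) = (4/4) × 5.280 = 5.280 mol
V = nRT/P = 5.280 × 62.36 × 750.15 / 3200 = 77.19 L

77.2 L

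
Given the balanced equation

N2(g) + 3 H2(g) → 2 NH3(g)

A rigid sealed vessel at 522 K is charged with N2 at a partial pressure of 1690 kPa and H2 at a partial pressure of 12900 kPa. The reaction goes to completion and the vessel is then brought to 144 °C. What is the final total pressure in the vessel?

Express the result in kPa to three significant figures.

Because the vessel is rigid and T is held at 522 K, work the stoichiometry in partial pressures (P_i = n_iRT/V).
P(H2) required for 1690 kPa of N2 = (3/1) × 1690 = 5070 kPa; available 12900 kPa, so N2 is limiting.
P(H2) remaining = 12900 − (3/1) × 1690 = 7830 kPa
P(gaseous products) = (2)/1 × 1690 = 3380 kPa
P_total at 522 K = 7830 + 3380 = 11210 kPa
Scaling to 144 °C: P = 11210 × 417.15/522 = 8958 kPa

8960 kPa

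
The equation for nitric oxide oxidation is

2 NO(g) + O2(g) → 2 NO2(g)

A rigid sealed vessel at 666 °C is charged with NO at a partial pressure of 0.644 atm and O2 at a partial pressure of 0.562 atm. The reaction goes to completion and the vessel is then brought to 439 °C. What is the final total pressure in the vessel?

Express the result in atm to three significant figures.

0.670 atm

Because the vessel is rigid and T is held at 666 °C, work the stoichiometry in partial pressures (P_i = n_iRT/V).
P(O2) required for 0.644 atm of NO = (1/2) × 0.644 = 0.3220 atm; available 0.562 atm, so NO is limiting.
P(O2) remaining = 0.562 − (1/2) × 0.644 = 0.2400 atm
P(gaseous products) = (2)/2 × 0.644 = 0.6440 atm
P_total at 666 °C = 0.2400 + 0.6440 = 0.8840 atm
Scaling to 439 °C: P = 0.8840 × 712.15/939.15 = 0.6703 atm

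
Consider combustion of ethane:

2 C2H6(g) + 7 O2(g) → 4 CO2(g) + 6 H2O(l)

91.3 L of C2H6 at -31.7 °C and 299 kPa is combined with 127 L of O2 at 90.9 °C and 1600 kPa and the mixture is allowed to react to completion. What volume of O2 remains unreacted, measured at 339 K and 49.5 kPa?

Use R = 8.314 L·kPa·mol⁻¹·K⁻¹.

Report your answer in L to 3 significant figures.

1110 L

n(C2H6) = PV/RT = (299 × 91.3) / (8.314 × 241.45) = 13.60 mol
n(O2) = PV/RT = (1600 × 127) / (8.314 × 364.05) = 67.14 mol
For 13.60 mol C2H6, stoichiometry requires (7/2) × 13.60 = 47.60 mol O2; 67.14 mol is available, so C2H6 is limiting.
n(O2) consumed = (7/2) × 13.60 = 47.60 mol; remaining = 67.14 − 47.60 = 19.54 mol
V(O2) = nRT/P = 19.54 × 8.314 × 339 / 49.5 = 1113 L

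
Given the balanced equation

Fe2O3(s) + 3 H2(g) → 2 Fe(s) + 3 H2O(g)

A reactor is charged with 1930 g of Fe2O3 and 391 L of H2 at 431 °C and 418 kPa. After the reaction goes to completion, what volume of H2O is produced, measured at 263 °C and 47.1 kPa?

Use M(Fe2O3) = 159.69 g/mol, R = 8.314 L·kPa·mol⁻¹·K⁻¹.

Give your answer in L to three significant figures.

n(Fe2O3) = 1930 / 159.69 = 12.09 mol
n(H2) = PV/RT = (418 × 391) / (8.314 × 704.15) = 27.92 mol
For 12.09 mol Fe2O3, stoichiometry requires (3/1) × 12.09 = 36.27 mol H2; 27.92 mol is available, so H2 is limiting.
n(H2O) = (3/3) × 27.92 = 27.92 mol
V(H2O) = nRT/P = 27.92 × 8.314 × 536.15 / 47.1 = 2642 L

2640 L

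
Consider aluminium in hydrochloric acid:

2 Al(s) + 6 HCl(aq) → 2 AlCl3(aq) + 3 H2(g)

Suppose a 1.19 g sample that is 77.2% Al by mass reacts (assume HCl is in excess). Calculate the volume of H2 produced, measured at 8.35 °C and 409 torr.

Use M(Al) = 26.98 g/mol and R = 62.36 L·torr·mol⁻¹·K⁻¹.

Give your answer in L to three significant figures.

2.19 L

mass of Al = 1.19 × 77.2/100 = 0.9187 g
n(Al) = 0.9187 / 26.98 = 0.03405 mol
n(H2) = (3/2) × 0.03405 = 0.05107 mol
V = nRT/P = 0.05107 × 62.36 × 281.5 / 409 = 2.192 L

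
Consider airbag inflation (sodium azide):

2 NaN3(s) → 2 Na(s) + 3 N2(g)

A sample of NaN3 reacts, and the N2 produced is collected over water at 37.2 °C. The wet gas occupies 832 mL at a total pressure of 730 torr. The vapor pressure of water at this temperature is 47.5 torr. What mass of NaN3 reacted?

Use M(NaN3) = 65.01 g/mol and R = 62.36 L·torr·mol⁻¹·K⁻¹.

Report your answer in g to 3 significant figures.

P(N2) = 730 − 47.5 = 682.5 torr
n(N2) = PV/RT = (682.5 × 0.8320) / (62.36 × 310.35) = 0.02934 mol
n(NaN3) = (2/3) × 0.02934 = 0.01956 mol
m(NaN3) = 0.01956 × 65.01 = 1.272 g

1.27 g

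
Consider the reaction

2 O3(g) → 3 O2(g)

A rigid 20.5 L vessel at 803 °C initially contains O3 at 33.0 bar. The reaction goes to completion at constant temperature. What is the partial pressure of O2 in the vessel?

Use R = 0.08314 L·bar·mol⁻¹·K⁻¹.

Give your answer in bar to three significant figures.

n(O3)₀ = PV/RT = (33.0 × 20.5) / (0.08314 × 1076.15) = 7.561 mol
n(O2) = (3/2) × 7.561 = 11.34 mol
P(O2) = nRT/V = 11.34 × 0.08314 × 1076.15 / 20.5 = 49.49 bar

49.5 bar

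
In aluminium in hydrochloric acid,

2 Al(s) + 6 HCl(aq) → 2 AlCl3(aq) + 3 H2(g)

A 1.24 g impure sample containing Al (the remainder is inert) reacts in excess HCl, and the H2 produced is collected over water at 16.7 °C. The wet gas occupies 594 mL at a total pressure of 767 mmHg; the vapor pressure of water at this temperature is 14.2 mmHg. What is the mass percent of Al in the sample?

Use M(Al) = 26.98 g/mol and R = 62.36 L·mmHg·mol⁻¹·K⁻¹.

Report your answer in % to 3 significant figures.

P(H2) = 767 − 14.2 = 752.8 mmHg
n(H2) = PV/RT = (752.8 × 0.5940) / (62.36 × 289.85) = 0.02474 mol
n(Al) = (2/3) × 0.02474 = 0.01649 mol
m(Al) = 0.01649 × 26.98 = 0.4449 g
%Al = 0.4449 / 1.24 × 100 = 35.88%

35.9 %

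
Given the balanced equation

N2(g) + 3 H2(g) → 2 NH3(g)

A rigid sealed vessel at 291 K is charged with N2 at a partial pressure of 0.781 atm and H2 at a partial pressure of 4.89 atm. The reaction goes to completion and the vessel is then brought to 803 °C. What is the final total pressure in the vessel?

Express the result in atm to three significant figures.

At constant V, partial pressures at 291 K are proportional to moles, so apply stoichiometry directly to pressures.
P(H2) required for 0.781 atm of N2 = (3/1) × 0.781 = 2.343 atm; available 4.89 atm, so N2 is limiting.
P(H2) remaining = 4.89 − (3/1) × 0.781 = 2.547 atm
P(gaseous products) = (2)/1 × 0.781 = 1.562 atm
P_total at 291 K = 2.547 + 1.562 = 4.109 atm
Scaling to 803 °C: P = 4.109 × 1076.15/291 = 15.20 atm

15.2 atm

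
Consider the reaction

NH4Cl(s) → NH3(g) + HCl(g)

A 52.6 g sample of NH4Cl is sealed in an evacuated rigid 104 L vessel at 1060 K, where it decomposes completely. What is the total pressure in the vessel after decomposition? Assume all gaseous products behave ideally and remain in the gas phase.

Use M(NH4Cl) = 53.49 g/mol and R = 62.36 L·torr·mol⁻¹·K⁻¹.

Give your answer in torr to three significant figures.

1250 torr

n(NH4Cl) = 52.6 / 53.49 = 0.9834 mol
n(gas produced) = (2/1) × 0.9834 = 1.967 mol
P = nRT/V = 1.967 × 62.36 × 1060 / 104 = 1250 torr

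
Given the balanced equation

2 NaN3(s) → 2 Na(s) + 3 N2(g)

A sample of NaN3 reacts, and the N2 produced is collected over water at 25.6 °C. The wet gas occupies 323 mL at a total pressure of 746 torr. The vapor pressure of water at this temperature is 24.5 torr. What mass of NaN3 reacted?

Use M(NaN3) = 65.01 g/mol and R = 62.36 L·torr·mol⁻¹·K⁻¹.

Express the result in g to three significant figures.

0.542 g

P(N2) = 746 − 24.5 = 721.5 torr
n(N2) = PV/RT = (721.5 × 0.3230) / (62.36 × 298.75) = 0.01251 mol
n(NaN3) = (2/3) × 0.01251 = 0.008340 mol
m(NaN3) = 0.008340 × 65.01 = 0.5422 g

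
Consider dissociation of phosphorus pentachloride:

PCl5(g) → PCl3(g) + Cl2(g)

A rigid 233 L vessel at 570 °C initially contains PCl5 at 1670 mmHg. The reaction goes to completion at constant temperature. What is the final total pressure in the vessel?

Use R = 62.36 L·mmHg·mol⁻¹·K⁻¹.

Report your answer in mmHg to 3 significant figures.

Rigid vessel, constant T ⇒ P scales with total gas moles (1 → 2).
P_final = (2/1) × 1670 = 3340 mmHg

3340 mmHg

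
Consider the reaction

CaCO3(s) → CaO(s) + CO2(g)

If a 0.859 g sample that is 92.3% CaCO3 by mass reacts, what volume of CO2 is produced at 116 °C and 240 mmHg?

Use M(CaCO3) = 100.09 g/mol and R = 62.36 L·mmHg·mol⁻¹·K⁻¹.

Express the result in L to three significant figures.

mass of CaCO3 = 0.859 × 92.3/100 = 0.7929 g
n(CaCO3) = 0.7929 / 100.09 = 0.007922 mol
n(CO2) = (1/1) × 0.007922 = 0.007922 mol
V = nRT/P = 0.007922 × 62.36 × 389.15 / 240 = 0.8010 L

0.801 L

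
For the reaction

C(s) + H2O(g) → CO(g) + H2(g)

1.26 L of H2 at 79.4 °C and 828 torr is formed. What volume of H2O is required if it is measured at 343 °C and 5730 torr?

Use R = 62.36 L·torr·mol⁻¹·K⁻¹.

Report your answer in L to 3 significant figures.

0.318 L

n(H2) = PV/RT = (828 × 1.26) / (62.36 × 352.55) = 0.04745 mol
n(H2O) = (1/1) × 0.04745 = 0.04745 mol
V = nRT/P = 0.04745 × 62.36 × 616.15 / 5730 = 0.3182 L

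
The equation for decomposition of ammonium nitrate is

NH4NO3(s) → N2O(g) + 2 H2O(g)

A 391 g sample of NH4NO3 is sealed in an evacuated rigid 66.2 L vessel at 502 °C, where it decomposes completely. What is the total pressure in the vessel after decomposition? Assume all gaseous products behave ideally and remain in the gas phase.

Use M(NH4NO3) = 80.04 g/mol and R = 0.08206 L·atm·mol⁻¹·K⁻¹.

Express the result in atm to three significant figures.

14.1 atm

n(NH4NO3) = 391 / 80.04 = 4.885 mol
n(gas produced) = (3/1) × 4.885 = 14.65 mol
P = nRT/V = 14.65 × 0.08206 × 775.15 / 66.2 = 14.08 atm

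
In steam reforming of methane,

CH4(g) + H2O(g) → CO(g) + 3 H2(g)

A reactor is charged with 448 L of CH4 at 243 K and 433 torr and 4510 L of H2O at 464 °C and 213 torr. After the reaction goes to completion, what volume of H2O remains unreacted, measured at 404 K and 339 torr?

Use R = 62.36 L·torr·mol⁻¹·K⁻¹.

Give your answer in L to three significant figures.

602 L

n(CH4) = PV/RT = (433 × 448) / (62.36 × 243) = 12.80 mol
n(H2O) = PV/RT = (213 × 4510) / (62.36 × 737.15) = 20.90 mol
For 12.80 mol CH4, stoichiometry requires (1/1) × 12.80 = 12.80 mol H2O; 20.90 mol is available, so CH4 is limiting.
n(H2O) consumed = (1/1) × 12.80 = 12.80 mol; remaining = 20.90 − 12.80 = 8.100 mol
V(H2O) = nRT/P = 8.100 × 62.36 × 404 / 339 = 602.0 L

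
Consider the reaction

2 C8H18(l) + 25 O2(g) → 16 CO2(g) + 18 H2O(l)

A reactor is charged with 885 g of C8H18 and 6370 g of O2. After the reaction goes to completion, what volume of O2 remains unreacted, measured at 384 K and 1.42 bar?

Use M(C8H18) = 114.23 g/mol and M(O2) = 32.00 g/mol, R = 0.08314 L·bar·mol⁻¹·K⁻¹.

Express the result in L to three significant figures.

n(C8H18) = 885 / 114.23 = 7.748 mol
n(O2) = 6370 / 32.00 = 199.1 mol
For 7.748 mol C8H18, stoichiometry requires (25/2) × 7.748 = 96.85 mol O2; 199.1 mol is available, so C8H18 is limiting.
n(O2) consumed = (25/2) × 7.748 = 96.85 mol; remaining = 199.1 − 96.85 = 102.2 mol
V(O2) = nRT/P = 102.2 × 0.08314 × 384 / 1.42 = 2298 L

2300 L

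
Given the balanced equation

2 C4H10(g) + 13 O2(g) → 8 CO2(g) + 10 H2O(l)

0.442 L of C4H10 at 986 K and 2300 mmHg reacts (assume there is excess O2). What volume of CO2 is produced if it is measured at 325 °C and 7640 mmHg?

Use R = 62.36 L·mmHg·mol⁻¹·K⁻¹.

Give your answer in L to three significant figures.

0.323 L

n(C4H10) = PV/RT = (2300 × 0.442) / (62.36 × 986) = 0.01653 mol
n(CO2) = (8/2) × 0.01653 = 0.06612 mol
V = nRT/P = 0.06612 × 62.36 × 598.15 / 7640 = 0.3228 L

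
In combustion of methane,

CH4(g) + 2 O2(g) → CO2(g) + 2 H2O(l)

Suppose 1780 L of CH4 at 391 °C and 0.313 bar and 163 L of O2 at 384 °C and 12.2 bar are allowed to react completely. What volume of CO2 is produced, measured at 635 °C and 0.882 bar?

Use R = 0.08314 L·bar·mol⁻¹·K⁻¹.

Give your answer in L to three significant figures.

864 L

n(CH4) = PV/RT = (0.313 × 1780) / (0.08314 × 664.15) = 10.09 mol
n(O2) = PV/RT = (12.2 × 163) / (0.08314 × 657.15) = 36.40 mol
For 10.09 mol CH4, stoichiometry requires (2/1) × 10.09 = 20.18 mol O2; 36.40 mol is available, so CH4 is limiting.
n(CO2) = (1/1) × 10.09 = 10.09 mol
V(CO2) = nRT/P = 10.09 × 0.08314 × 908.15 / 0.882 = 863.8 L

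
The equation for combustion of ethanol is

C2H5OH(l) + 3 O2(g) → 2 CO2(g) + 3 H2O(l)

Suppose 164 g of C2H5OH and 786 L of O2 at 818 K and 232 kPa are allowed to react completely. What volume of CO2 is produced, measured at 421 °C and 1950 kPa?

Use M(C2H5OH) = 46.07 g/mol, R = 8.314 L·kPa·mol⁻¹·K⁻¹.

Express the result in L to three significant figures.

21.1 L

n(C2H5OH) = 164 / 46.07 = 3.560 mol
n(O2) = PV/RT = (232 × 786) / (8.314 × 818) = 26.81 mol
For 3.560 mol C2H5OH, stoichiometry requires (3/1) × 3.560 = 10.68 mol O2; 26.81 mol is available, so C2H5OH is limiting.
n(CO2) = (2/1) × 3.560 = 7.120 mol
V(CO2) = nRT/P = 7.120 × 8.314 × 694.15 / 1950 = 21.07 L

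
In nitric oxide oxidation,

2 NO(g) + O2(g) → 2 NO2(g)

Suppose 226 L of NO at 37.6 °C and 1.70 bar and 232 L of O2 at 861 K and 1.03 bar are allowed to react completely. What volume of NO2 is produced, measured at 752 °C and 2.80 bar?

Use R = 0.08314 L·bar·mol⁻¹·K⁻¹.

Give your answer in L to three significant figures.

n(NO) = PV/RT = (1.70 × 226) / (0.08314 × 310.75) = 14.87 mol
n(O2) = PV/RT = (1.03 × 232) / (0.08314 × 861) = 3.338 mol
For 14.87 mol NO, stoichiometry requires (1/2) × 14.87 = 7.435 mol O2; 3.338 mol is available, so O2 is limiting.
n(NO2) = (2/1) × 3.338 = 6.676 mol
V(NO2) = nRT/P = 6.676 × 0.08314 × 1025.15 / 2.80 = 203.2 L

203 L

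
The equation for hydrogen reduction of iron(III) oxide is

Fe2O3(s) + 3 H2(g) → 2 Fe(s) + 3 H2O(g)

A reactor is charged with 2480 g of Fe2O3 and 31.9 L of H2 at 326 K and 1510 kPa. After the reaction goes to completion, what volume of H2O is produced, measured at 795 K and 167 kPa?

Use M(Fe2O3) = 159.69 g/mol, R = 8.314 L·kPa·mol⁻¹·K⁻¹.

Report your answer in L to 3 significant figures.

703 L

n(Fe2O3) = 2480 / 159.69 = 15.53 mol
n(H2) = PV/RT = (1510 × 31.9) / (8.314 × 326) = 17.77 mol
For 15.53 mol Fe2O3, stoichiometry requires (3/1) × 15.53 = 46.59 mol H2; 17.77 mol is available, so H2 is limiting.
n(H2O) = (3/3) × 17.77 = 17.77 mol
V(H2O) = nRT/P = 17.77 × 8.314 × 795 / 167 = 703.3 L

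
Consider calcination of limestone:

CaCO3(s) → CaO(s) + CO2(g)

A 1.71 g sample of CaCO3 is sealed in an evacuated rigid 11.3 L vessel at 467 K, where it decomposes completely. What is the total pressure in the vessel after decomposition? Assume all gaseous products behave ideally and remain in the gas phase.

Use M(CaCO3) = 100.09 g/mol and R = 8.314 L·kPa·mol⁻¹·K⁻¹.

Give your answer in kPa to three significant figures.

n(CaCO3) = 1.71 / 100.09 = 0.01708 mol
n(gas produced) = (1/1) × 0.01708 = 0.01708 mol
P = nRT/V = 0.01708 × 8.314 × 467 / 11.3 = 5.869 kPa

5.87 kPa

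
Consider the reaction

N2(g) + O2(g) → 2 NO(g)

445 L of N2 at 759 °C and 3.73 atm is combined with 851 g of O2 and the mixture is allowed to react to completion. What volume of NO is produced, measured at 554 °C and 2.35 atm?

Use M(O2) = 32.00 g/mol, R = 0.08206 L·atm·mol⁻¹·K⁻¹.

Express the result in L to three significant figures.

1130 L

n(N2) = PV/RT = (3.73 × 445) / (0.08206 × 1032.15) = 19.60 mol
n(O2) = 851 / 32.00 = 26.59 mol
For 19.60 mol N2, stoichiometry requires (1/1) × 19.60 = 19.60 mol O2; 26.59 mol is available, so N2 is limiting.
n(NO) = (2/1) × 19.60 = 39.20 mol
V(NO) = nRT/P = 39.20 × 0.08206 × 827.15 / 2.35 = 1132 L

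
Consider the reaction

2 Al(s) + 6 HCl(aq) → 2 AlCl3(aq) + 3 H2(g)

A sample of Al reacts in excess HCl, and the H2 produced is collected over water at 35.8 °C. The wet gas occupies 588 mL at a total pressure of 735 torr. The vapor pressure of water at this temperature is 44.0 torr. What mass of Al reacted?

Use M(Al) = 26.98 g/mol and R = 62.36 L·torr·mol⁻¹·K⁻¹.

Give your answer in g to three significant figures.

P(H2) = 735 − 44.0 = 691.0 torr
n(H2) = PV/RT = (691.0 × 0.5880) / (62.36 × 308.95) = 0.02109 mol
n(Al) = (2/3) × 0.02109 = 0.01406 mol
m(Al) = 0.01406 × 26.98 = 0.3793 g

0.379 g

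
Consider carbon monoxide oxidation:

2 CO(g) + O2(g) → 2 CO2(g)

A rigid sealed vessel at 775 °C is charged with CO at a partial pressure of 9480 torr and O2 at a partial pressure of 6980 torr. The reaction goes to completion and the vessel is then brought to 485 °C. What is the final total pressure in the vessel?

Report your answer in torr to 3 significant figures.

8480 torr

With V and T fixed, P_i ∝ n_i, so the mole ratios apply directly to partial pressures at 775 °C.
P(O2) required for 9480 torr of CO = (1/2) × 9480 = 4740 torr; available 6980 torr, so CO is limiting.
P(O2) remaining = 6980 − (1/2) × 9480 = 2240 torr
P(gaseous products) = (2)/2 × 9480 = 9480 torr
P_total at 775 °C = 2240 + 9480 = 11720 torr
Scaling to 485 °C: P = 11720 × 758.15/1048.15 = 8477 torr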